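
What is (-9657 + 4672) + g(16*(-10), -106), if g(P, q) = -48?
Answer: -5033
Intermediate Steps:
(-9657 + 4672) + g(16*(-10), -106) = (-9657 + 4672) - 48 = -4985 - 48 = -5033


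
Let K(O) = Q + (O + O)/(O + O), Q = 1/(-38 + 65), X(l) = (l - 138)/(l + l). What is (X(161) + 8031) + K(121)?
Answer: 3036137/378 ≈ 8032.1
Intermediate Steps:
X(l) = (-138 + l)/(2*l) (X(l) = (-138 + l)/((2*l)) = (-138 + l)*(1/(2*l)) = (-138 + l)/(2*l))
Q = 1/27 ≈ 0.037037
K(O) = 28/27 (K(O) = 1/27 + (O + O)/(O + O) = 1/27 + (2*O)/((2*O)) = 1/27 + (2*O)*(1/(2*O)) = 1/27 + 1 = 28/27)
(X(161) + 8031) + K(121) = ((1/2)*(-138 + 161)/161 + 8031) + 28/27 = ((1/2)*(1/161)*23 + 8031) + 28/27 = (1/14 + 8031) + 28/27 = 112435/14 + 28/27 = 3036137/378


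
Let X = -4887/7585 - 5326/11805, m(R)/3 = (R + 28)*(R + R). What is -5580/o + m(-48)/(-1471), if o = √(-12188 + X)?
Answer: -5760/1471 + 5580*I*√3909080579127989865/218284576529 ≈ -3.9157 + 50.542*I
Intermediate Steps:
m(R) = 6*R*(28 + R) (m(R) = 3*((R + 28)*(R + R)) = 3*((28 + R)*(2*R)) = 3*(2*R*(28 + R)) = 6*R*(28 + R))
X = -19617749/17908185 (X = -4887*1/7585 - 5326*1/11805 = -4887/7585 - 5326/11805 = -19617749/17908185 ≈ -1.0955)
o = I*√3909080579127989865/17908185 (o = √(-12188 - 19617749/17908185) = √(-218284576529/17908185) = I*√3909080579127989865/17908185 ≈ 110.4*I)
-5580/o + m(-48)/(-1471) = -5580*(-I*√3909080579127989865/218284576529) + (6*(-48)*(28 - 48))/(-1471) = -(-5580)*I*√3909080579127989865/218284576529 + (6*(-48)*(-20))*(-1/1471) = 5580*I*√3909080579127989865/218284576529 + 5760*(-1/1471) = 5580*I*√3909080579127989865/218284576529 - 5760/1471 = -5760/1471 + 5580*I*√3909080579127989865/218284576529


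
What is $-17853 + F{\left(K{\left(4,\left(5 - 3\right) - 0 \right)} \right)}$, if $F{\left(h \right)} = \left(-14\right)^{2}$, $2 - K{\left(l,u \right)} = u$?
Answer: $-17657$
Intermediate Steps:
$K{\left(l,u \right)} = 2 - u$
$F{\left(h \right)} = 196$
$-17853 + F{\left(K{\left(4,\left(5 - 3\right) - 0 \right)} \right)} = -17853 + 196 = -17657$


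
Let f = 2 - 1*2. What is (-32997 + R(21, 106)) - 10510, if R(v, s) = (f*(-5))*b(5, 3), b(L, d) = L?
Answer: -43507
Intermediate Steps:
f = 0 (f = 2 - 2 = 0)
R(v, s) = 0 (R(v, s) = (0*(-5))*5 = 0*5 = 0)
(-32997 + R(21, 106)) - 10510 = (-32997 + 0) - 10510 = -32997 - 10510 = -43507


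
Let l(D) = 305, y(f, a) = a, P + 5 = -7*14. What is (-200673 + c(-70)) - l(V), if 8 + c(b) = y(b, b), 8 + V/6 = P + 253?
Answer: -201056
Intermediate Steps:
P = -103 (P = -5 - 7*14 = -5 - 98 = -103)
V = 852 (V = -48 + 6*(-103 + 253) = -48 + 6*150 = -48 + 900 = 852)
c(b) = -8 + b
(-200673 + c(-70)) - l(V) = (-200673 + (-8 - 70)) - 1*305 = (-200673 - 78) - 305 = -200751 - 305 = -201056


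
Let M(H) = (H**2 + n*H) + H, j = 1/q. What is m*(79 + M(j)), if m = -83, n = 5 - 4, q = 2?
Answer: -26643/4 ≈ -6660.8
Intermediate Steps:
n = 1
j = 1/2 ≈ 0.50000
M(H) = H**2 + 2*H (M(H) = (H**2 + 1*H) + H = (H**2 + H) + H = (H + H**2) + H = H**2 + 2*H)
m*(79 + M(j)) = -83*(79 + (2 + 1/2)/2) = -83*(79 + (1/2)*(5/2)) = -83*(79 + 5/4) = -83*321/4 = -26643/4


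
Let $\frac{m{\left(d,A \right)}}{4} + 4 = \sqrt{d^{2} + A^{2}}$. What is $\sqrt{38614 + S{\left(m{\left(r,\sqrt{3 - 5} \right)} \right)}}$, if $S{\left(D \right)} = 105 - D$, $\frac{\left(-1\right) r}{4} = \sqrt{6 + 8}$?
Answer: $\sqrt{38735 - 4 \sqrt{222}} \approx 196.66$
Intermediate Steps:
$r = - 4 \sqrt{14}$ ($r = - 4 \sqrt{6 + 8} = - 4 \sqrt{14} \approx -14.967$)
$m{\left(d,A \right)} = -16 + 4 \sqrt{A^{2} + d^{2}}$ ($m{\left(d,A \right)} = -16 + 4 \sqrt{d^{2} + A^{2}} = -16 + 4 \sqrt{A^{2} + d^{2}}$)
$\sqrt{38614 + S{\left(m{\left(r,\sqrt{3 - 5} \right)} \right)}} = \sqrt{38614 + \left(105 - \left(-16 + 4 \sqrt{\left(\sqrt{3 - 5}\right)^{2} + \left(- 4 \sqrt{14}\right)^{2}}\right)\right)} = \sqrt{38614 + \left(105 - \left(-16 + 4 \sqrt{\left(\sqrt{-2}\right)^{2} + 224}\right)\right)} = \sqrt{38614 + \left(105 - \left(-16 + 4 \sqrt{\left(i \sqrt{2}\right)^{2} + 224}\right)\right)} = \sqrt{38614 + \left(105 - \left(-16 + 4 \sqrt{-2 + 224}\right)\right)} = \sqrt{38614 + \left(105 - \left(-16 + 4 \sqrt{222}\right)\right)} = \sqrt{38614 + \left(105 + \left(16 - 4 \sqrt{222}\right)\right)} = \sqrt{38614 + \left(121 - 4 \sqrt{222}\right)} = \sqrt{38735 - 4 \sqrt{222}}$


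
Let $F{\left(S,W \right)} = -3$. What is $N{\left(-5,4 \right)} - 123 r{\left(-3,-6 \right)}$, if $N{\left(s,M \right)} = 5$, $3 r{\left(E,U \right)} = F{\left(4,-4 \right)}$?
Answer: $128$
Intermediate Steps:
$r{\left(E,U \right)} = -1$ ($r{\left(E,U \right)} = \frac{1}{3} \left(-3\right) = -1$)
$N{\left(-5,4 \right)} - 123 r{\left(-3,-6 \right)} = 5 - -123 = 5 + 123 = 128$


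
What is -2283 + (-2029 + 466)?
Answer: -3846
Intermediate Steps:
-2283 + (-2029 + 466) = -2283 - 1563 = -3846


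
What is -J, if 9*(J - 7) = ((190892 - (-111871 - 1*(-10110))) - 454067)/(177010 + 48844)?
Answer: -7033694/1016343 ≈ -6.9206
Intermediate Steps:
J = 7033694/1016343 (J = 7 + (((190892 - (-111871 - 1*(-10110))) - 454067)/(177010 + 48844))/9 = 7 + (((190892 - (-111871 + 10110)) - 454067)/225854)/9 = 7 + (((190892 - 1*(-101761)) - 454067)*(1/225854))/9 = 7 + (((190892 + 101761) - 454067)*(1/225854))/9 = 7 + ((292653 - 454067)*(1/225854))/9 = 7 + (-161414*1/225854)/9 = 7 + (1/9)*(-80707/112927) = 7 - 80707/1016343 = 7033694/1016343 ≈ 6.9206)
-J = -1*7033694/1016343 = -7033694/1016343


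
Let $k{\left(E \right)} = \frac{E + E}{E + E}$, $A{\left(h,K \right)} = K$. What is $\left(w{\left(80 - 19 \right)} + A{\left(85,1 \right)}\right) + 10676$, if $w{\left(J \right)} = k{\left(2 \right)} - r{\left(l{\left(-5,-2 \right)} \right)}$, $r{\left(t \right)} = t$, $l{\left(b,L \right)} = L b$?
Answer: $10668$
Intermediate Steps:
$k{\left(E \right)} = 1$ ($k{\left(E \right)} = \frac{2 E}{2 E} = 2 E \frac{1}{2 E} = 1$)
$w{\left(J \right)} = -9$ ($w{\left(J \right)} = 1 - \left(-2\right) \left(-5\right) = 1 - 10 = -9$)
$\left(w{\left(80 - 19 \right)} + A{\left(85,1 \right)}\right) + 10676 = \left(-9 + 1\right) + 10676 = -8 + 10676 = 10668$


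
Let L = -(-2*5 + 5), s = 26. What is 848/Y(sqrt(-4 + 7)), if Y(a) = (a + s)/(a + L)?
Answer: 107696/673 + 17808*sqrt(3)/673 ≈ 205.85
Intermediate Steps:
L = 5 (L = -(-10 + 5) = -1*(-5) = 5)
Y(a) = (26 + a)/(5 + a) (Y(a) = (a + 26)/(a + 5) = (26 + a)/(5 + a))
848/Y(sqrt(-4 + 7)) = 848/(((26 + sqrt(-4 + 7))/(5 + sqrt(-4 + 7)))) = 848/(((26 + sqrt(3))/(5 + sqrt(3)))) = 848*((5 + sqrt(3))/(26 + sqrt(3))) = 848*(5 + sqrt(3))/(26 + sqrt(3))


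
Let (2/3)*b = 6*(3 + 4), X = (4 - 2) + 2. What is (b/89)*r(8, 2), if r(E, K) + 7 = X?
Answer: -189/89 ≈ -2.1236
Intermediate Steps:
X = 4 (X = 2 + 2 = 4)
r(E, K) = -3 (r(E, K) = -7 + 4 = -3)
b = 63 (b = 3*(6*(3 + 4))/2 = 3*(6*7)/2 = (3/2)*42 = 63)
(b/89)*r(8, 2) = (63/89)*(-3) = -189/89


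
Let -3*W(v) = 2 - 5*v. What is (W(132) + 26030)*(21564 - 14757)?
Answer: 178679212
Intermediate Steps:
W(v) = -⅔ + 5*v/3 (W(v) = -(2 - 5*v)/3 = -⅔ + 5*v/3)
(W(132) + 26030)*(21564 - 14757) = ((-⅔ + (5/3)*132) + 26030)*(21564 - 14757) = ((-⅔ + 220) + 26030)*6807 = (658/3 + 26030)*6807 = (78748/3)*6807 = 178679212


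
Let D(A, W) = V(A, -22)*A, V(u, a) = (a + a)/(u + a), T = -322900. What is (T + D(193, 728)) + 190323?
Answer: -22679159/171 ≈ -1.3263e+5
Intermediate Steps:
V(u, a) = 2*a/(a + u) (V(u, a) = (2*a)/(a + u) = 2*a/(a + u))
D(A, W) = -44*A/(-22 + A) (D(A, W) = (2*(-22)/(-22 + A))*A = (-44/(-22 + A))*A = -44*A/(-22 + A))
(T + D(193, 728)) + 190323 = (-322900 - 44*193/(-22 + 193)) + 190323 = (-322900 - 44*193/171) + 190323 = (-322900 - 44*193*1/171) + 190323 = (-322900 - 8492/171) + 190323 = -55224392/171 + 190323 = -22679159/171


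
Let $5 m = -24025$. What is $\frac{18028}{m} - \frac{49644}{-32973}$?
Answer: $- \frac{118632608}{52811755} \approx -2.2463$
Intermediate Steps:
$m = -4805$ ($m = \frac{1}{5} \left(-24025\right) = -4805$)
$\frac{18028}{m} - \frac{49644}{-32973} = \frac{18028}{-4805} - \frac{49644}{-32973} = 18028 \left(- \frac{1}{4805}\right) - - \frac{16548}{10991} = - \frac{18028}{4805} + \frac{16548}{10991} = - \frac{118632608}{52811755}$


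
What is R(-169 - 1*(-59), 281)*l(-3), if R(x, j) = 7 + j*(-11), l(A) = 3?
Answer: -9252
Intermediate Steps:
R(x, j) = 7 - 11*j
R(-169 - 1*(-59), 281)*l(-3) = (7 - 11*281)*3 = (7 - 3091)*3 = -3084*3 = -9252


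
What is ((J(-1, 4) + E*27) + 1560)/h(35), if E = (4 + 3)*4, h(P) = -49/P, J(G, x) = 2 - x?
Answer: -11570/7 ≈ -1652.9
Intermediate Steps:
E = 28 (E = 7*4 = 28)
((J(-1, 4) + E*27) + 1560)/h(35) = (((2 - 1*4) + 28*27) + 1560)/((-49/35)) = (((2 - 4) + 756) + 1560)/((-49*1/35)) = ((-2 + 756) + 1560)/(-7/5) = (754 + 1560)*(-5/7) = 2314*(-5/7) = -11570/7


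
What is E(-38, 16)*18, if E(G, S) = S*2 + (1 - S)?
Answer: 306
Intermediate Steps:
E(G, S) = 1 + S (E(G, S) = 2*S + (1 - S) = 1 + S)
E(-38, 16)*18 = (1 + 16)*18 = 17*18 = 306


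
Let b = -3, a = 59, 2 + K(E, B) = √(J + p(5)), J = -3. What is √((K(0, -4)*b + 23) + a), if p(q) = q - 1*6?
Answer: √(88 - 6*I) ≈ 9.3863 - 0.31962*I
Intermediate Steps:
p(q) = -6 + q (p(q) = q - 6 = -6 + q)
K(E, B) = -2 + 2*I (K(E, B) = -2 + √(-3 + (-6 + 5)) = -2 + √(-3 - 1) = -2 + √(-4) = -2 + 2*I)
√((K(0, -4)*b + 23) + a) = √(((-2 + 2*I)*(-3) + 23) + 59) = √(((6 - 6*I) + 23) + 59) = √((29 - 6*I) + 59) = √(88 - 6*I)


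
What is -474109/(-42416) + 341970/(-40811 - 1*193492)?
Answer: 32193387169/3312732016 ≈ 9.7181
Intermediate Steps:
-474109/(-42416) + 341970/(-40811 - 1*193492) = -474109*(-1/42416) + 341970/(-40811 - 193492) = 474109/42416 + 341970/(-234303) = 474109/42416 + 341970*(-1/234303) = 474109/42416 - 113990/78101 = 32193387169/3312732016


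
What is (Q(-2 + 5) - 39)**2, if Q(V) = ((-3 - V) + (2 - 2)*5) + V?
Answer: 1764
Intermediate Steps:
Q(V) = -3 (Q(V) = ((-3 - V) + 0*5) + V = ((-3 - V) + 0) + V = (-3 - V) + V = -3)
(Q(-2 + 5) - 39)**2 = (-3 - 39)**2 = (-42)**2 = 1764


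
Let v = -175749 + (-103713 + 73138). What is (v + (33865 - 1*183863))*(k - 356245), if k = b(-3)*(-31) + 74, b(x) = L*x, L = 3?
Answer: 126812149224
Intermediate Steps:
b(x) = 3*x
v = -206324 (v = -175749 - 30575 = -206324)
k = 353 (k = (3*(-3))*(-31) + 74 = -9*(-31) + 74 = 279 + 74 = 353)
(v + (33865 - 1*183863))*(k - 356245) = (-206324 + (33865 - 1*183863))*(353 - 356245) = (-206324 + (33865 - 183863))*(-355892) = (-206324 - 149998)*(-355892) = -356322*(-355892) = 126812149224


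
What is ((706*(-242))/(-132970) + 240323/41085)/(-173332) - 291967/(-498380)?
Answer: 345564383729648788/589910772509970615 ≈ 0.58579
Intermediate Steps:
((706*(-242))/(-132970) + 240323/41085)/(-173332) - 291967/(-498380) = (-170852*(-1/132970) + 240323*(1/41085))*(-1/173332) - 291967*(-1/498380) = (85426/66485 + 240323/41085)*(-1/173332) + 291967/498380 = (3897520373/546307245)*(-1/173332) + 291967/498380 = -3897520373/94692527390340 + 291967/498380 = 345564383729648788/589910772509970615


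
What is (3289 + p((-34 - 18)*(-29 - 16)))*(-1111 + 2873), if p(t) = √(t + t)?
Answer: 5795218 + 10572*√130 ≈ 5.9158e+6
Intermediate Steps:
p(t) = √2*√t (p(t) = √(2*t) = √2*√t)
(3289 + p((-34 - 18)*(-29 - 16)))*(-1111 + 2873) = (3289 + √2*√((-34 - 18)*(-29 - 16)))*(-1111 + 2873) = (3289 + √2*√(-52*(-45)))*1762 = (3289 + √2*√2340)*1762 = (3289 + √2*(6*√65))*1762 = (3289 + 6*√130)*1762 = 5795218 + 10572*√130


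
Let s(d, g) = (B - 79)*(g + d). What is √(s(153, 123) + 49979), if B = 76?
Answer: √49151 ≈ 221.70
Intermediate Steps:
s(d, g) = -3*d - 3*g (s(d, g) = (76 - 79)*(g + d) = -3*(d + g) = -3*d - 3*g)
√(s(153, 123) + 49979) = √((-3*153 - 3*123) + 49979) = √((-459 - 369) + 49979) = √(-828 + 49979) = √49151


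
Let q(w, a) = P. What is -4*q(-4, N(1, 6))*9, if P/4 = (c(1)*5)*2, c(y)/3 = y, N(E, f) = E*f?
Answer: -4320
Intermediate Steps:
c(y) = 3*y
P = 120 (P = 4*(((3*1)*5)*2) = 4*((3*5)*2) = 4*(15*2) = 4*30 = 120)
q(w, a) = 120
-4*q(-4, N(1, 6))*9 = -4*120*9 = -480*9 = -4320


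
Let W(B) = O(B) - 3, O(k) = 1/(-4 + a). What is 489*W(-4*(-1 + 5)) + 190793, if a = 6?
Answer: 379141/2 ≈ 1.8957e+5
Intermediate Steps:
O(k) = ½ (O(k) = 1/(-4 + 6) = 1/2 = ½)
W(B) = -5/2 (W(B) = ½ - 3 = -5/2)
489*W(-4*(-1 + 5)) + 190793 = 489*(-5/2) + 190793 = -2445/2 + 190793 = 379141/2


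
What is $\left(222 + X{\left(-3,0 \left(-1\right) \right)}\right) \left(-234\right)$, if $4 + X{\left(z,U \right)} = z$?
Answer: $-50310$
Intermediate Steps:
$X{\left(z,U \right)} = -4 + z$
$\left(222 + X{\left(-3,0 \left(-1\right) \right)}\right) \left(-234\right) = \left(222 - 7\right) \left(-234\right) = 215 \left(-234\right) = -50310$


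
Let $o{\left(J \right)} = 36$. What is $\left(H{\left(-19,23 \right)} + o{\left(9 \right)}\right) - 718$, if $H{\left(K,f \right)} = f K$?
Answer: $-1119$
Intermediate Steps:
$H{\left(K,f \right)} = K f$
$\left(H{\left(-19,23 \right)} + o{\left(9 \right)}\right) - 718 = \left(\left(-19\right) 23 + 36\right) - 718 = \left(-437 + 36\right) - 718 = -401 - 718 = -1119$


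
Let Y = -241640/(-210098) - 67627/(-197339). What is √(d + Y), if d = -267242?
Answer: I*√2343774897947018261335901/2961466373 ≈ 516.95*I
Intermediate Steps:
Y = 4420949529/2961466373 (Y = -241640*(-1/210098) - 67627*(-1/197339) = 17260/15007 + 67627/197339 = 4420949529/2961466373 ≈ 1.4928)
√(d + Y) = √(-267242 + 4420949529/2961466373) = √(-791423775503737/2961466373) = I*√2343774897947018261335901/2961466373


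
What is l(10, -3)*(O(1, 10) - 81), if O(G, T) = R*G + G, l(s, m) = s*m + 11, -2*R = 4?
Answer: 1558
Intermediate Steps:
R = -2 (R = -½*4 = -2)
l(s, m) = 11 + m*s (l(s, m) = m*s + 11 = 11 + m*s)
O(G, T) = -G (O(G, T) = -2*G + G = -G)
l(10, -3)*(O(1, 10) - 81) = (11 - 3*10)*(-1*1 - 81) = (11 - 30)*(-1 - 81) = -19*(-82) = 1558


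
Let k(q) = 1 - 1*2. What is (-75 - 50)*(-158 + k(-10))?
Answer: 19875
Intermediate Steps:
k(q) = -1 (k(q) = 1 - 2 = -1)
(-75 - 50)*(-158 + k(-10)) = (-75 - 50)*(-158 - 1) = -125*(-159) = 19875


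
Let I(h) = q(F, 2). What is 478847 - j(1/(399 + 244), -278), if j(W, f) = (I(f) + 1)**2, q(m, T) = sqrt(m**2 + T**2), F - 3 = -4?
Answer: 478841 - 2*sqrt(5) ≈ 4.7884e+5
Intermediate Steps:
F = -1 (F = 3 - 4 = -1)
q(m, T) = sqrt(T**2 + m**2)
I(h) = sqrt(5) (I(h) = sqrt(2**2 + (-1)**2) = sqrt(4 + 1) = sqrt(5))
j(W, f) = (1 + sqrt(5))**2 (j(W, f) = (sqrt(5) + 1)**2 = (1 + sqrt(5))**2)
478847 - j(1/(399 + 244), -278) = 478847 - (1 + sqrt(5))**2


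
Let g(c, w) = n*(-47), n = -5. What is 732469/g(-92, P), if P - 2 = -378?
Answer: 732469/235 ≈ 3116.9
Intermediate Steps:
P = -376 (P = 2 - 378 = -376)
g(c, w) = 235 (g(c, w) = -5*(-47) = 235)
732469/g(-92, P) = 732469/235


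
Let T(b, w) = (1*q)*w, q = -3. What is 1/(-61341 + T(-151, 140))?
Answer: -1/61761 ≈ -1.6191e-5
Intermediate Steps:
T(b, w) = -3*w (T(b, w) = (1*(-3))*w = -3*w)
1/(-61341 + T(-151, 140)) = 1/(-61341 - 3*140) = 1/(-61341 - 420) = 1/(-61761) = -1/61761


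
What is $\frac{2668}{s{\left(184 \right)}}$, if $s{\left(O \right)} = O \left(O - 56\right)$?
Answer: $\frac{29}{256} \approx 0.11328$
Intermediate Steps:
$s{\left(O \right)} = O \left(-56 + O\right)$
$\frac{2668}{s{\left(184 \right)}} = \frac{2668}{184 \left(-56 + 184\right)} = \frac{2668}{184 \cdot 128} = \frac{2668}{23552} = 2668 \cdot \frac{1}{23552} = \frac{29}{256}$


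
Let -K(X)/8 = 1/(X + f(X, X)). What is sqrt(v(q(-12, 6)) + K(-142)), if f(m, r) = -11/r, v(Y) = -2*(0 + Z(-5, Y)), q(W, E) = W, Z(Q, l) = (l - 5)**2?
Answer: I*sqrt(234727996594)/20153 ≈ 24.04*I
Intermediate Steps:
Z(Q, l) = (-5 + l)**2
v(Y) = -2*(-5 + Y)**2 (v(Y) = -2*(0 + (-5 + Y)**2) = -2*(-5 + Y)**2)
K(X) = -8/(X - 11/X)
sqrt(v(q(-12, 6)) + K(-142)) = sqrt(-2*(-5 - 12)**2 - 8*(-142)/(-11 + (-142)**2)) = sqrt(-2*(-17)**2 - 8*(-142)/(-11 + 20164)) = sqrt(-2*289 - 8*(-142)/20153) = sqrt(-578 - 8*(-142)*1/20153) = sqrt(-578 + 1136/20153) = sqrt(-11647298/20153) = I*sqrt(234727996594)/20153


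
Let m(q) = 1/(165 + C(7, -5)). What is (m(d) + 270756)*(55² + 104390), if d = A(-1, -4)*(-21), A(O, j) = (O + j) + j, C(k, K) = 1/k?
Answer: 33620244387345/1156 ≈ 2.9083e+10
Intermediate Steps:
A(O, j) = O + 2*j
d = 189 (d = (-1 + 2*(-4))*(-21) = (-1 - 8)*(-21) = -9*(-21) = 189)
m(q) = 7/1156 (m(q) = 1/(165 + 1/7) = 1/(165 + ⅐) = 1/(1156/7) = 7/1156)
(m(d) + 270756)*(55² + 104390) = (7/1156 + 270756)*(55² + 104390) = 312993943*(3025 + 104390)/1156 = (312993943/1156)*107415 = 33620244387345/1156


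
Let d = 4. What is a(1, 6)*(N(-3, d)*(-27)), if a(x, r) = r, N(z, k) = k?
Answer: -648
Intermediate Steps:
a(1, 6)*(N(-3, d)*(-27)) = 6*(4*(-27)) = 6*(-108) = -648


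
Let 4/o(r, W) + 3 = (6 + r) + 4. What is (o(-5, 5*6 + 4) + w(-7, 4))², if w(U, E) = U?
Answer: 25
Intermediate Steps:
o(r, W) = 4/(7 + r) (o(r, W) = 4/(-3 + ((6 + r) + 4)) = 4/(-3 + (10 + r)) = 4/(7 + r))
(o(-5, 5*6 + 4) + w(-7, 4))² = (4/(7 - 5) - 7)² = (4/2 - 7)² = (4*(½) - 7)² = (2 - 7)² = (-5)² = 25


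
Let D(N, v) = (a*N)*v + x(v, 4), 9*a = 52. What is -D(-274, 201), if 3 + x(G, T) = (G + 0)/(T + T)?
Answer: 7636397/24 ≈ 3.1818e+5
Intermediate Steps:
x(G, T) = -3 + G/(2*T) (x(G, T) = -3 + (G + 0)/(T + T) = -3 + G/((2*T)) = -3 + G*(1/(2*T)) = -3 + G/(2*T))
a = 52/9 (a = (1/9)*52 = 52/9 ≈ 5.7778)
D(N, v) = -3 + v/8 + 52*N*v/9 (D(N, v) = (52*N/9)*v + (-3 + (1/2)*v/4) = 52*N*v/9 + (-3 + (1/2)*v*(1/4)) = 52*N*v/9 + (-3 + v/8) = -3 + v/8 + 52*N*v/9)
-D(-274, 201) = -(-3 + (1/8)*201 + (52/9)*(-274)*201) = -(-3 + 201/8 - 954616/3) = -1*(-7636397/24) = 7636397/24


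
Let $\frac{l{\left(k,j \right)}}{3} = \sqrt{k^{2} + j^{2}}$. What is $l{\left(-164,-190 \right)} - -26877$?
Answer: $26877 + 6 \sqrt{15749} \approx 27630.0$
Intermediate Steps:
$l{\left(k,j \right)} = 3 \sqrt{j^{2} + k^{2}}$ ($l{\left(k,j \right)} = 3 \sqrt{k^{2} + j^{2}} = 3 \sqrt{j^{2} + k^{2}}$)
$l{\left(-164,-190 \right)} - -26877 = 3 \sqrt{\left(-190\right)^{2} + \left(-164\right)^{2}} - -26877 = 3 \sqrt{36100 + 26896} + 26877 = 3 \sqrt{62996} + 26877 = 3 \cdot 2 \sqrt{15749} + 26877 = 6 \sqrt{15749} + 26877 = 26877 + 6 \sqrt{15749}$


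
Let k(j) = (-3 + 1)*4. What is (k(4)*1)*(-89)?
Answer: 712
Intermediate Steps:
k(j) = -8 (k(j) = -2*4 = -8)
(k(4)*1)*(-89) = -8*1*(-89) = -8*(-89) = 712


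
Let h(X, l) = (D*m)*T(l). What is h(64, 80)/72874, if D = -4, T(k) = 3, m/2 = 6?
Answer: -72/36437 ≈ -0.0019760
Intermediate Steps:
m = 12 (m = 2*6 = 12)
h(X, l) = -144 (h(X, l) = -4*12*3 = -48*3 = -144)
h(64, 80)/72874 = -144/72874 = -144*1/72874 = -72/36437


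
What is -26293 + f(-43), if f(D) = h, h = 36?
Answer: -26257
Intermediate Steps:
f(D) = 36
-26293 + f(-43) = -26293 + 36 = -26257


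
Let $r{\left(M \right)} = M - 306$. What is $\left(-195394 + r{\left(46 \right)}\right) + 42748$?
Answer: $-152906$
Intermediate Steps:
$r{\left(M \right)} = -306 + M$
$\left(-195394 + r{\left(46 \right)}\right) + 42748 = \left(-195394 + \left(-306 + 46\right)\right) + 42748 = \left(-195394 - 260\right) + 42748 = -195654 + 42748 = -152906$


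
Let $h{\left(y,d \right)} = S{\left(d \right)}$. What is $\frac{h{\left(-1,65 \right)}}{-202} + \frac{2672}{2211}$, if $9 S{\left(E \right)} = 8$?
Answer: $\frac{806668}{669933} \approx 1.2041$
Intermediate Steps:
$S{\left(E \right)} = \frac{8}{9}$ ($S{\left(E \right)} = \frac{1}{9} \cdot 8 = \frac{8}{9}$)
$h{\left(y,d \right)} = \frac{8}{9}$
$\frac{h{\left(-1,65 \right)}}{-202} + \frac{2672}{2211} = \frac{8}{9 \left(-202\right)} + \frac{2672}{2211} = \frac{8}{9} \left(- \frac{1}{202}\right) + 2672 \cdot \frac{1}{2211} = - \frac{4}{909} + \frac{2672}{2211} = \frac{806668}{669933}$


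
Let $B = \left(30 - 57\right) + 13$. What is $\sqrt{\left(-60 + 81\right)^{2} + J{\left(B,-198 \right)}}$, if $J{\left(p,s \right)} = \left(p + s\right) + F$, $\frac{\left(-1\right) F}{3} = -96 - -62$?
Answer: $\sqrt{331} \approx 18.193$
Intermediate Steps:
$F = 102$ ($F = - 3 \left(-96 - -62\right) = - 3 \left(-96 + 62\right) = \left(-3\right) \left(-34\right) = 102$)
$B = -14$ ($B = -27 + 13 = -14$)
$J{\left(p,s \right)} = 102 + p + s$ ($J{\left(p,s \right)} = \left(p + s\right) + 102 = 102 + p + s$)
$\sqrt{\left(-60 + 81\right)^{2} + J{\left(B,-198 \right)}} = \sqrt{\left(-60 + 81\right)^{2} - 110} = \sqrt{21^{2} - 110} = \sqrt{441 - 110} = \sqrt{331}$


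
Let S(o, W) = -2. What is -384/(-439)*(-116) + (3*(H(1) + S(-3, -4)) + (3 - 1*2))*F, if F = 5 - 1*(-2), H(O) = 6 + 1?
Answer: 4624/439 ≈ 10.533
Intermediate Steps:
H(O) = 7
F = 7 (F = 5 + 2 = 7)
-384/(-439)*(-116) + (3*(H(1) + S(-3, -4)) + (3 - 1*2))*F = -384/(-439)*(-116) + (3*(7 - 2) + (3 - 1*2))*7 = -384*(-1/439)*(-116) + (3*5 + (3 - 2))*7 = (384/439)*(-116) + (15 + 1)*7 = -44544/439 + 16*7 = -44544/439 + 112 = 4624/439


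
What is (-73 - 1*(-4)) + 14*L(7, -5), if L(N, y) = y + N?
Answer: -41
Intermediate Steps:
L(N, y) = N + y
(-73 - 1*(-4)) + 14*L(7, -5) = (-73 - 1*(-4)) + 14*(7 - 5) = (-73 + 4) + 14*2 = -69 + 28 = -41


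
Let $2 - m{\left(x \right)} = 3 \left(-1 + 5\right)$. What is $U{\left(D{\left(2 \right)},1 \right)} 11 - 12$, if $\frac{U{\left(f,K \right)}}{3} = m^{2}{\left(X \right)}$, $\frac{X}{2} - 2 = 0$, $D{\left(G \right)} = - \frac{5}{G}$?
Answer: $3288$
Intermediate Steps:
$X = 4$ ($X = 4 + 2 \cdot 0 = 4 + 0 = 4$)
$m{\left(x \right)} = -10$ ($m{\left(x \right)} = 2 - 3 \left(-1 + 5\right) = 2 - 3 \cdot 4 = 2 - 12 = -10$)
$U{\left(f,K \right)} = 300$ ($U{\left(f,K \right)} = 3 \left(-10\right)^{2} = 3 \cdot 100 = 300$)
$U{\left(D{\left(2 \right)},1 \right)} 11 - 12 = 300 \cdot 11 - 12 = 3300 - 12 = 3288$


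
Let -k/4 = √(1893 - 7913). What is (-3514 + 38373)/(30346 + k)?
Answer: 528915607/460488018 + 69718*I*√1505/230244009 ≈ 1.1486 + 0.011747*I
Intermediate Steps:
k = -8*I*√1505 (k = -4*√(1893 - 7913) = -8*I*√1505 ≈ -310.35*I)
(-3514 + 38373)/(30346 + k) = (-3514 + 38373)/(30346 - 8*I*√1505) = 34859/(30346 - 8*I*√1505)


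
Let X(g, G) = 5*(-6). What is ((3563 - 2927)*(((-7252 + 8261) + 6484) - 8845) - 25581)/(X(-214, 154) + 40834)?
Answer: -885453/40804 ≈ -21.700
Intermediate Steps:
X(g, G) = -30
((3563 - 2927)*(((-7252 + 8261) + 6484) - 8845) - 25581)/(X(-214, 154) + 40834) = ((3563 - 2927)*(((-7252 + 8261) + 6484) - 8845) - 25581)/(-30 + 40834) = (636*((1009 + 6484) - 8845) - 25581)/40804 = (636*(7493 - 8845) - 25581)*(1/40804) = (636*(-1352) - 25581)*(1/40804) = (-859872 - 25581)*(1/40804) = -885453*1/40804 = -885453/40804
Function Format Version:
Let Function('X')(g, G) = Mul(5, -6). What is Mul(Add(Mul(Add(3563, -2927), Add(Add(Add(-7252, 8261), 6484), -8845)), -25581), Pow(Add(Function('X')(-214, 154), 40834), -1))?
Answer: Rational(-885453, 40804) ≈ -21.700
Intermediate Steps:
Function('X')(g, G) = -30
Mul(Add(Mul(Add(3563, -2927), Add(Add(Add(-7252, 8261), 6484), -8845)), -25581), Pow(Add(Function('X')(-214, 154), 40834), -1)) = Mul(Add(Mul(Add(3563, -2927), Add(Add(Add(-7252, 8261), 6484), -8845)), -25581), Pow(Add(-30, 40834), -1)) = Mul(Add(Mul(636, Add(Add(1009, 6484), -8845)), -25581), Pow(40804, -1)) = Mul(Add(Mul(636, Add(7493, -8845)), -25581), Rational(1, 40804)) = Mul(Add(Mul(636, -1352), -25581), Rational(1, 40804)) = Mul(Add(-859872, -25581), Rational(1, 40804)) = Mul(-885453, Rational(1, 40804)) = Rational(-885453, 40804)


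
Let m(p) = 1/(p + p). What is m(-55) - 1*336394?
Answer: -37003341/110 ≈ -3.3639e+5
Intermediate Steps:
m(p) = 1/(2*p)
m(-55) - 1*336394 = (1/2)/(-55) - 1*336394 = (1/2)*(-1/55) - 336394 = -1/110 - 336394 = -37003341/110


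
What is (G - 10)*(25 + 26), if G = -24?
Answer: -1734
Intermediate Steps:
(G - 10)*(25 + 26) = (-24 - 10)*(25 + 26) = -34*51 = -1734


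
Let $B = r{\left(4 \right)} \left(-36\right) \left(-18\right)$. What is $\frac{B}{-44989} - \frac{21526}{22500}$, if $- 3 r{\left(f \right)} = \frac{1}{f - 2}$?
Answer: $- \frac{483001607}{506126250} \approx -0.95431$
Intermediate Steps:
$r{\left(f \right)} = - \frac{1}{3 \left(-2 + f\right)}$ ($r{\left(f \right)} = - \frac{1}{3 \left(f - 2\right)} = - \frac{1}{3 \left(-2 + f\right)}$)
$B = -108$ ($B = - \frac{1}{-6 + 3 \cdot 4} \left(-36\right) \left(-18\right) = - \frac{1}{-6 + 12} \left(-36\right) \left(-18\right) = - \frac{1}{6} \left(-36\right) \left(-18\right) = \left(-1\right) \frac{1}{6} \left(-36\right) \left(-18\right) = \left(- \frac{1}{6}\right) \left(-36\right) \left(-18\right) = 6 \left(-18\right) = -108$)
$\frac{B}{-44989} - \frac{21526}{22500} = - \frac{108}{-44989} - \frac{21526}{22500} = \left(-108\right) \left(- \frac{1}{44989}\right) - \frac{10763}{11250} = \frac{108}{44989} - \frac{10763}{11250} = - \frac{483001607}{506126250}$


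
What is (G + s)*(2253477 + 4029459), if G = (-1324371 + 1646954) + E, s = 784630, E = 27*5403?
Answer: 7873109403984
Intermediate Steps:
E = 145881
G = 468464 (G = (-1324371 + 1646954) + 145881 = 322583 + 145881 = 468464)
(G + s)*(2253477 + 4029459) = (468464 + 784630)*(2253477 + 4029459) = 1253094*6282936 = 7873109403984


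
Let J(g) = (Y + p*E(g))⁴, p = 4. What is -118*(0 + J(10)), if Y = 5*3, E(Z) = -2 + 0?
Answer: -283318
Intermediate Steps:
E(Z) = -2
Y = 15
J(g) = 2401 (J(g) = (15 + 4*(-2))⁴ = (15 - 8)⁴ = 7⁴ = 2401)
-118*(0 + J(10)) = -118*(0 + 2401) = -118*2401 = -283318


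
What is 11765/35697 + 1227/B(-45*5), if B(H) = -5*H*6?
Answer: 13690441/26772750 ≈ 0.51136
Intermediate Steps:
B(H) = -30*H
11765/35697 + 1227/B(-45*5) = 11765/35697 + 1227/((-(-1350)*5)) = 11765*(1/35697) + 1227/((-30*(-225))) = 11765/35697 + 1227/6750 = 11765/35697 + 1227*(1/6750) = 11765/35697 + 409/2250 = 13690441/26772750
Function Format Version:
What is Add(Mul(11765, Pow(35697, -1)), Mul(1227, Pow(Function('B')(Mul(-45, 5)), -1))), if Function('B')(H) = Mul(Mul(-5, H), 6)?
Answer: Rational(13690441, 26772750) ≈ 0.51136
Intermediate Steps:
Function('B')(H) = Mul(-30, H)
Add(Mul(11765, Pow(35697, -1)), Mul(1227, Pow(Function('B')(Mul(-45, 5)), -1))) = Add(Mul(11765, Pow(35697, -1)), Mul(1227, Pow(Mul(-30, Mul(-45, 5)), -1))) = Add(Mul(11765, Rational(1, 35697)), Mul(1227, Pow(Mul(-30, -225), -1))) = Add(Rational(11765, 35697), Mul(1227, Pow(6750, -1))) = Add(Rational(11765, 35697), Mul(1227, Rational(1, 6750))) = Add(Rational(11765, 35697), Rational(409, 2250)) = Rational(13690441, 26772750)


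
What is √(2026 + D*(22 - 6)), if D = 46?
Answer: √2762 ≈ 52.555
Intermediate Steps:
√(2026 + D*(22 - 6)) = √(2026 + 46*(22 - 6)) = √(2026 + 46*16) = √(2026 + 736) = √2762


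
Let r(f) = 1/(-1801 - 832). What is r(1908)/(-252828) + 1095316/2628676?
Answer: 182286904595965/437474856112956 ≈ 0.41668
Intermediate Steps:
r(f) = -1/2633 (r(f) = 1/(-2633) = -1/2633)
r(1908)/(-252828) + 1095316/2628676 = -1/2633/(-252828) + 1095316/2628676 = -1/2633*(-1/252828) + 1095316*(1/2628676) = 1/665696124 + 273829/657169 = 182286904595965/437474856112956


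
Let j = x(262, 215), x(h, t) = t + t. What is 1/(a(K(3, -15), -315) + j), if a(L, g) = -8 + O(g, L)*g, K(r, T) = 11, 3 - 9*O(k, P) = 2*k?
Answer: -1/21733 ≈ -4.6013e-5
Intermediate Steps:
O(k, P) = ⅓ - 2*k/9
x(h, t) = 2*t
a(L, g) = -8 + g*(⅓ - 2*g/9) (a(L, g) = -8 + (⅓ - 2*g/9)*g = -8 + g*(⅓ - 2*g/9))
j = 430 (j = 2*215 = 430)
1/(a(K(3, -15), -315) + j) = 1/((-8 - ⅑*(-315)*(-3 + 2*(-315))) + 430) = 1/((-8 - ⅑*(-315)*(-3 - 630)) + 430) = 1/((-8 - ⅑*(-315)*(-633)) + 430) = 1/((-8 - 22155) + 430) = 1/(-22163 + 430) = 1/(-21733) = -1/21733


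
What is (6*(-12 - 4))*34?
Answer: -3264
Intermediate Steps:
(6*(-12 - 4))*34 = (6*(-16))*34 = -96*34 = -3264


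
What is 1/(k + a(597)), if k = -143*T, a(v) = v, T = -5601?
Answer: 1/801540 ≈ 1.2476e-6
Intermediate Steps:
k = 800943 (k = -143*(-5601) = 800943)
1/(k + a(597)) = 1/(800943 + 597) = 1/801540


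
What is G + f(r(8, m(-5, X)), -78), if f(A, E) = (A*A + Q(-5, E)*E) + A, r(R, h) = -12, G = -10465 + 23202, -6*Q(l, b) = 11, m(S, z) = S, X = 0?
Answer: 13012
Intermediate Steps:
Q(l, b) = -11/6 (Q(l, b) = -1/6*11 = -11/6)
G = 12737
f(A, E) = A + A**2 - 11*E/6 (f(A, E) = (A*A - 11*E/6) + A = (A**2 - 11*E/6) + A = A + A**2 - 11*E/6)
G + f(r(8, m(-5, X)), -78) = 12737 + (-12 + (-12)**2 - 11/6*(-78)) = 12737 + (-12 + 144 + 143) = 12737 + 275 = 13012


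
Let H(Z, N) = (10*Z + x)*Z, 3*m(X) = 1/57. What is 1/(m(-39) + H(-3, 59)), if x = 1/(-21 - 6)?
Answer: 171/15410 ≈ 0.011097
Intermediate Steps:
m(X) = 1/171 (m(X) = (1/3)/57 = (1/3)*(1/57) = 1/171)
x = -1/27 (x = 1/(-27) = -1/27 ≈ -0.037037)
H(Z, N) = Z*(-1/27 + 10*Z) (H(Z, N) = (10*Z - 1/27)*Z = (-1/27 + 10*Z)*Z = Z*(-1/27 + 10*Z))
1/(m(-39) + H(-3, 59)) = 1/(1/171 + (1/27)*(-3)*(-1 + 270*(-3))) = 1/(1/171 + (1/27)*(-3)*(-1 - 810)) = 1/(1/171 + (1/27)*(-3)*(-811)) = 1/(1/171 + 811/9) = 1/(15410/171) = 171/15410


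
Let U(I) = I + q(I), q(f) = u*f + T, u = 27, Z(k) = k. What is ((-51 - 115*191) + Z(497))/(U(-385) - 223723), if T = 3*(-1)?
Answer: 21519/234506 ≈ 0.091763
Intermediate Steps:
T = -3
q(f) = -3 + 27*f (q(f) = 27*f - 3 = -3 + 27*f)
U(I) = -3 + 28*I (U(I) = I + (-3 + 27*I) = -3 + 28*I)
((-51 - 115*191) + Z(497))/(U(-385) - 223723) = ((-51 - 115*191) + 497)/((-3 + 28*(-385)) - 223723) = ((-51 - 21965) + 497)/((-3 - 10780) - 223723) = (-22016 + 497)/(-10783 - 223723) = -21519/(-234506) = -21519*(-1/234506) = 21519/234506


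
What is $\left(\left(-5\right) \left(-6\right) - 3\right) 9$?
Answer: $243$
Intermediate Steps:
$\left(\left(-5\right) \left(-6\right) - 3\right) 9 = \left(30 - 3\right) 9 = 27 \cdot 9 = 243$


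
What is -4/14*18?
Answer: -36/7 ≈ -5.1429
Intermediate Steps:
-4/14*18 = -4*1/14*18 = -2/7*18 = -36/7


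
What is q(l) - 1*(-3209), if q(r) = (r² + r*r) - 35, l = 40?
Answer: 6374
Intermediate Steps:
q(r) = -35 + 2*r² (q(r) = (r² + r²) - 35 = 2*r² - 35 = -35 + 2*r²)
q(l) - 1*(-3209) = (-35 + 2*40²) - 1*(-3209) = (-35 + 2*1600) + 3209 = (-35 + 3200) + 3209 = 3165 + 3209 = 6374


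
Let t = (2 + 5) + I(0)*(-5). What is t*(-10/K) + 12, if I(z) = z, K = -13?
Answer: 226/13 ≈ 17.385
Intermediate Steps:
t = 7 (t = (2 + 5) + 0*(-5) = 7 + 0 = 7)
t*(-10/K) + 12 = 7*(-10/(-13)) + 12 = 7*(-10*(-1/13)) + 12 = 7*(10/13) + 12 = 70/13 + 12 = 226/13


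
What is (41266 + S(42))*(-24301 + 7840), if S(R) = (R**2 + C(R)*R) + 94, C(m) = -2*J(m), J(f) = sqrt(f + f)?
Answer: -709864164 + 2765448*sqrt(21) ≈ -6.9719e+8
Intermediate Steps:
J(f) = sqrt(2)*sqrt(f) (J(f) = sqrt(2*f) = sqrt(2)*sqrt(f))
C(m) = -2*sqrt(2)*sqrt(m)
S(R) = 94 + R**2 - 2*sqrt(2)*R**(3/2) (S(R) = (R**2 + (-2*sqrt(2)*sqrt(R))*R) + 94 = (R**2 - 2*sqrt(2)*R**(3/2)) + 94 = 94 + R**2 - 2*sqrt(2)*R**(3/2))
(41266 + S(42))*(-24301 + 7840) = (41266 + (94 + 42**2 - 2*sqrt(2)*42**(3/2)))*(-24301 + 7840) = (41266 + (94 + 1764 - 2*sqrt(2)*42*sqrt(42)))*(-16461) = (41266 + (94 + 1764 - 168*sqrt(21)))*(-16461) = (41266 + (1858 - 168*sqrt(21)))*(-16461) = (43124 - 168*sqrt(21))*(-16461) = -709864164 + 2765448*sqrt(21)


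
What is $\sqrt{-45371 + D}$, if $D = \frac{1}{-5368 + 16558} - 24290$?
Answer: $\frac{i \sqrt{8722678730910}}{11190} \approx 263.93 i$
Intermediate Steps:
$D = - \frac{271805099}{11190}$ ($D = \frac{1}{11190} - 24290 = - \frac{271805099}{11190} \approx -24290.0$)
$\sqrt{-45371 + D} = \sqrt{-45371 - \frac{271805099}{11190}} = \sqrt{- \frac{779506589}{11190}} = \frac{i \sqrt{8722678730910}}{11190}$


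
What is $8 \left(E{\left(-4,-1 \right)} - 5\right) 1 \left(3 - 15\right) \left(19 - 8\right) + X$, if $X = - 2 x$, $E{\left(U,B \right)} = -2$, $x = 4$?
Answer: $7384$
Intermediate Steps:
$X = -8$ ($X = \left(-2\right) 4 = -8$)
$8 \left(E{\left(-4,-1 \right)} - 5\right) 1 \left(3 - 15\right) \left(19 - 8\right) + X = 8 \left(-2 - 5\right) 1 \left(3 - 15\right) \left(19 - 8\right) - 8 = 8 \left(\left(-7\right) 1\right) \left(\left(-12\right) 11\right) - 8 = 8 \left(-7\right) \left(-132\right) - 8 = \left(-56\right) \left(-132\right) - 8 = 7392 - 8 = 7384$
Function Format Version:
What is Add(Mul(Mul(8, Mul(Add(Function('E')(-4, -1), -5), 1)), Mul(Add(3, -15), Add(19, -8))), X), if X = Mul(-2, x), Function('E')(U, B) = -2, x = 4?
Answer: 7384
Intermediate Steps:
X = -8 (X = Mul(-2, 4) = -8)
Add(Mul(Mul(8, Mul(Add(Function('E')(-4, -1), -5), 1)), Mul(Add(3, -15), Add(19, -8))), X) = Add(Mul(Mul(8, Mul(Add(-2, -5), 1)), Mul(Add(3, -15), Add(19, -8))), -8) = Add(Mul(Mul(8, Mul(-7, 1)), Mul(-12, 11)), -8) = Add(Mul(Mul(8, -7), -132), -8) = Add(Mul(-56, -132), -8) = Add(7392, -8) = 7384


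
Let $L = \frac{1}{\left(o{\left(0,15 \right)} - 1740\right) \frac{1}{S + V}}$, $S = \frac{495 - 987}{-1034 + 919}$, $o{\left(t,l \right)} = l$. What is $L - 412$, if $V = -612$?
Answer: $- \frac{27220204}{66125} \approx -411.65$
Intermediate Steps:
$S = \frac{492}{115}$ ($S = - \frac{492}{-115} = \left(-492\right) \left(- \frac{1}{115}\right) = \frac{492}{115} \approx 4.2783$)
$L = \frac{23296}{66125}$ ($L = \frac{1}{\left(15 - 1740\right) \frac{1}{\frac{492}{115} - 612}} = \frac{1}{\left(-1725\right) \frac{1}{- \frac{69888}{115}}} = \frac{1}{\left(-1725\right) \left(- \frac{115}{69888}\right)} = \frac{1}{\frac{66125}{23296}} = \frac{23296}{66125} \approx 0.3523$)
$L - 412 = \frac{23296}{66125} - 412 = - \frac{27220204}{66125}$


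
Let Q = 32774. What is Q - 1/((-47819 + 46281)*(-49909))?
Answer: 2515733616507/76760042 ≈ 32774.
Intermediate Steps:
Q - 1/((-47819 + 46281)*(-49909)) = 32774 - 1/((-47819 + 46281)*(-49909)) = 32774 - (-1)/((-1538)*49909) = 32774 - (-1)*(-1)/(1538*49909) = 32774 - 1*1/76760042 = 32774 - 1/76760042 = 2515733616507/76760042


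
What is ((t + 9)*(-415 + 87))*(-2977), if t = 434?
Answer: 432570008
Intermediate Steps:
((t + 9)*(-415 + 87))*(-2977) = ((434 + 9)*(-415 + 87))*(-2977) = (443*(-328))*(-2977) = -145304*(-2977) = 432570008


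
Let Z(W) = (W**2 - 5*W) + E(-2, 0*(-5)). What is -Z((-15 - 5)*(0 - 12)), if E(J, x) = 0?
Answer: -56400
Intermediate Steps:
Z(W) = W**2 - 5*W (Z(W) = (W**2 - 5*W) + 0 = W**2 - 5*W)
-Z((-15 - 5)*(0 - 12)) = -(-15 - 5)*(0 - 12)*(-5 + (-15 - 5)*(0 - 12)) = -(-20*(-12))*(-5 - 20*(-12)) = -240*(-5 + 240) = -240*235 = -1*56400 = -56400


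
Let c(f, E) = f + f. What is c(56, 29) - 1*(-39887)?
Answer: 39999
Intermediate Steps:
c(f, E) = 2*f
c(56, 29) - 1*(-39887) = 2*56 - 1*(-39887) = 112 + 39887 = 39999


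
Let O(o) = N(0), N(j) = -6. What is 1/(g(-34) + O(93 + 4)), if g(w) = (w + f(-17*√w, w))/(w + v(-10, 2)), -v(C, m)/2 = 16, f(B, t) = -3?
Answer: -66/359 ≈ -0.18384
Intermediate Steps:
v(C, m) = -32 (v(C, m) = -2*16 = -32)
O(o) = -6
g(w) = (-3 + w)/(-32 + w) (g(w) = (w - 3)/(w - 32) = (-3 + w)/(-32 + w))
1/(g(-34) + O(93 + 4)) = 1/((-3 - 34)/(-32 - 34) - 6) = 1/(-37/(-66) - 6) = 1/(-1/66*(-37) - 6) = 1/(37/66 - 6) = 1/(-359/66) = -66/359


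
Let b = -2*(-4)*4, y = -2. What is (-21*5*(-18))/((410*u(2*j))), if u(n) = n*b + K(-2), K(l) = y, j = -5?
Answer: -27/1886 ≈ -0.014316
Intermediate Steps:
K(l) = -2
b = 32 (b = 8*4 = 32)
u(n) = -2 + 32*n (u(n) = n*32 - 2 = 32*n - 2 = -2 + 32*n)
(-21*5*(-18))/((410*u(2*j))) = (-21*5*(-18))/((410*(-2 + 32*(2*(-5))))) = (-105*(-18))/((410*(-2 + 32*(-10)))) = 1890/((410*(-2 - 320))) = 1890/((410*(-322))) = 1890/(-132020) = 1890*(-1/132020) = -27/1886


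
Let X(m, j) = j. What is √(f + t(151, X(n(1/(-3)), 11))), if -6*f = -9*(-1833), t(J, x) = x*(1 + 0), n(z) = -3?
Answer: I*√10954/2 ≈ 52.331*I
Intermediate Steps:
t(J, x) = x (t(J, x) = x*1 = x)
f = -5499/2 (f = -(-3)*(-1833)/2 = -⅙*16497 = -5499/2 ≈ -2749.5)
√(f + t(151, X(n(1/(-3)), 11))) = √(-5499/2 + 11) = √(-5477/2) = I*√10954/2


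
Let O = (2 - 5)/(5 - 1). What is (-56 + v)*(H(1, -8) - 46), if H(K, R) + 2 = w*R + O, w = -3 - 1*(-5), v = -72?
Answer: 8288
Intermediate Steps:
w = 2 (w = -3 + 5 = 2)
O = -3/4 ≈ -0.75000
H(K, R) = -11/4 + 2*R (H(K, R) = -2 + (2*R - 3/4) = -2 + (-3/4 + 2*R) = -11/4 + 2*R)
(-56 + v)*(H(1, -8) - 46) = (-56 - 72)*((-11/4 + 2*(-8)) - 46) = -128*((-11/4 - 16) - 46) = -128*(-75/4 - 46) = -128*(-259/4) = 8288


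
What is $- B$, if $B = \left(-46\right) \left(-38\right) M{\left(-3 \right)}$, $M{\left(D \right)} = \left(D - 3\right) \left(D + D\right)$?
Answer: $-62928$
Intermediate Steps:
$M{\left(D \right)} = 2 D \left(-3 + D\right)$ ($M{\left(D \right)} = \left(-3 + D\right) 2 D = 2 D \left(-3 + D\right)$)
$B = 62928$ ($B = \left(-46\right) \left(-38\right) 2 \left(-3\right) \left(-3 - 3\right) = 1748 \cdot 2 \left(-3\right) \left(-6\right) = 1748 \cdot 36 = 62928$)
$- B = \left(-1\right) 62928 = -62928$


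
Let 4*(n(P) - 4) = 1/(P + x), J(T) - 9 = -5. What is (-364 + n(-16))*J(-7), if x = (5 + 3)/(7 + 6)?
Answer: -288013/200 ≈ -1440.1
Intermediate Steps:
J(T) = 4 (J(T) = 9 - 5 = 4)
x = 8/13 ≈ 0.61539
n(P) = 4 + 1/(4*(8/13 + P)) (n(P) = 4 + 1/(4*(P + 8/13)) = 4 + 1/(4*(8/13 + P)))
(-364 + n(-16))*J(-7) = (-364 + (141 + 208*(-16))/(4*(8 + 13*(-16))))*4 = (-364 + (141 - 3328)/(4*(8 - 208)))*4 = (-364 + (¼)*(-3187)/(-200))*4 = (-364 + (¼)*(-1/200)*(-3187))*4 = (-364 + 3187/800)*4 = -288013/800*4 = -288013/200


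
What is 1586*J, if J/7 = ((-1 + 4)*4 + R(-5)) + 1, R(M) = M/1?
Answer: 88816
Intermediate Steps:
R(M) = M (R(M) = M*1 = M)
J = 56 (J = 7*(((-1 + 4)*4 - 5) + 1) = 7*((3*4 - 5) + 1) = 7*((12 - 5) + 1) = 7*(7 + 1) = 7*8 = 56)
1586*J = 1586*56 = 88816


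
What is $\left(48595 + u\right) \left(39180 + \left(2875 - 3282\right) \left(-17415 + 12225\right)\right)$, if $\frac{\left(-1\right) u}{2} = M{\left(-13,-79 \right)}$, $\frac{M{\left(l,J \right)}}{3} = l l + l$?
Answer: $102538815090$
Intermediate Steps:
$M{\left(l,J \right)} = 3 l + 3 l^{2}$ ($M{\left(l,J \right)} = 3 \left(l l + l\right) = 3 \left(l^{2} + l\right) = 3 \left(l + l^{2}\right) = 3 l + 3 l^{2}$)
$u = -936$ ($u = - 2 \cdot 3 \left(-13\right) \left(1 - 13\right) = - 2 \cdot 3 \left(-13\right) \left(-12\right) = \left(-2\right) 468 = -936$)
$\left(48595 + u\right) \left(39180 + \left(2875 - 3282\right) \left(-17415 + 12225\right)\right) = \left(48595 - 936\right) \left(39180 + \left(2875 - 3282\right) \left(-17415 + 12225\right)\right) = 47659 \left(39180 - -2112330\right) = 47659 \left(39180 + 2112330\right) = 47659 \cdot 2151510 = 102538815090$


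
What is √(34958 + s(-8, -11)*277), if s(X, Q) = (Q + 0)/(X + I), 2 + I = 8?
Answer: 33*√134/2 ≈ 191.00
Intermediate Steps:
I = 6 (I = -2 + 8 = 6)
s(X, Q) = Q/(6 + X) (s(X, Q) = (Q + 0)/(X + 6) = Q/(6 + X))
√(34958 + s(-8, -11)*277) = √(34958 - 11/(6 - 8)*277) = √(34958 - 11/(-2)*277) = √(34958 - 11*(-½)*277) = √(34958 + (11/2)*277) = √(34958 + 3047/2) = √(72963/2) = 33*√134/2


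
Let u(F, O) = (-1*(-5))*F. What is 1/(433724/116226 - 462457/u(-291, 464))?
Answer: 28184805/9063432617 ≈ 0.0031097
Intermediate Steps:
u(F, O) = 5*F
1/(433724/116226 - 462457/u(-291, 464)) = 1/(433724/116226 - 462457/(5*(-291))) = 1/(433724*(1/116226) - 462457/(-1455)) = 1/(216862/58113 - 462457*(-1/1455)) = 1/(216862/58113 + 462457/1455) = 1/(9063432617/28184805) = 28184805/9063432617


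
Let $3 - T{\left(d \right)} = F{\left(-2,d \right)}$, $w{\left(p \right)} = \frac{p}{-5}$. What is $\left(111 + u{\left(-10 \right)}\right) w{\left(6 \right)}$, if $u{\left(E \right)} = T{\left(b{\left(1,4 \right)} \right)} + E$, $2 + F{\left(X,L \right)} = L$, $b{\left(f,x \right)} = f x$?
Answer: $- \frac{612}{5} \approx -122.4$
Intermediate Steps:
$w{\left(p \right)} = - \frac{p}{5}$ ($w{\left(p \right)} = p \left(- \frac{1}{5}\right) = - \frac{p}{5}$)
$F{\left(X,L \right)} = -2 + L$
$T{\left(d \right)} = 5 - d$ ($T{\left(d \right)} = 3 - \left(-2 + d\right) = 5 - d$)
$u{\left(E \right)} = 1 + E$ ($u{\left(E \right)} = \left(5 - 1 \cdot 4\right) + E = \left(5 - 4\right) + E = 1 + E$)
$\left(111 + u{\left(-10 \right)}\right) w{\left(6 \right)} = \left(111 + \left(1 - 10\right)\right) \left(\left(- \frac{1}{5}\right) 6\right) = \left(111 - 9\right) \left(- \frac{6}{5}\right) = 102 \left(- \frac{6}{5}\right) = - \frac{612}{5}$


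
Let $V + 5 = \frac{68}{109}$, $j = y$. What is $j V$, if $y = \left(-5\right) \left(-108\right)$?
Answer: $- \frac{257580}{109} \approx -2363.1$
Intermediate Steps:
$y = 540$
$j = 540$
$V = - \frac{477}{109}$ ($V = -5 + \frac{68}{109} = - \frac{477}{109} \approx -4.3761$)
$j V = 540 \left(- \frac{477}{109}\right) = - \frac{257580}{109}$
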